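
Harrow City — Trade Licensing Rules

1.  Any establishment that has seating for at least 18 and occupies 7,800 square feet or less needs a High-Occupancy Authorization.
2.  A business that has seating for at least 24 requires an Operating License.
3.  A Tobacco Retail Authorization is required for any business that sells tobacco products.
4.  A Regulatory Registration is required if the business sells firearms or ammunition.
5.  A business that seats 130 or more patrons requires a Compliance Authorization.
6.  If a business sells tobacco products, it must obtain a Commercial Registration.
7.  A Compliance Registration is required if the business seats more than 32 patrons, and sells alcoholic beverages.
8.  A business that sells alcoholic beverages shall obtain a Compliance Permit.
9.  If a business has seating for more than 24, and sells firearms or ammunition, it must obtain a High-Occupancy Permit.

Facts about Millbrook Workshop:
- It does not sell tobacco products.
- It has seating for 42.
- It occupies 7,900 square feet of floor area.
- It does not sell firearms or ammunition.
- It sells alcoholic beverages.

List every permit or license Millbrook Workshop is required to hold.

Compliance Permit, Compliance Registration, Operating License

1. seating 42 ≥ 18; floor area 7,900 square feet > 7,800 square feet → High-Occupancy Authorization not required.
2. seating 42 ≥ 24 → Operating License required.
3. does not sell tobacco products → Tobacco Retail Authorization not required.
4. does not sell firearms or ammunition → Regulatory Registration not required.
5. seating 42 < 130 → Compliance Authorization not required.
6. does not sell tobacco products → Commercial Registration not required.
7. seating 42 > 32; sells alcoholic beverages → Compliance Registration required.
8. sells alcoholic beverages → Compliance Permit required.
9. seating 42 > 24; does not sell firearms or ammunition → High-Occupancy Permit not required.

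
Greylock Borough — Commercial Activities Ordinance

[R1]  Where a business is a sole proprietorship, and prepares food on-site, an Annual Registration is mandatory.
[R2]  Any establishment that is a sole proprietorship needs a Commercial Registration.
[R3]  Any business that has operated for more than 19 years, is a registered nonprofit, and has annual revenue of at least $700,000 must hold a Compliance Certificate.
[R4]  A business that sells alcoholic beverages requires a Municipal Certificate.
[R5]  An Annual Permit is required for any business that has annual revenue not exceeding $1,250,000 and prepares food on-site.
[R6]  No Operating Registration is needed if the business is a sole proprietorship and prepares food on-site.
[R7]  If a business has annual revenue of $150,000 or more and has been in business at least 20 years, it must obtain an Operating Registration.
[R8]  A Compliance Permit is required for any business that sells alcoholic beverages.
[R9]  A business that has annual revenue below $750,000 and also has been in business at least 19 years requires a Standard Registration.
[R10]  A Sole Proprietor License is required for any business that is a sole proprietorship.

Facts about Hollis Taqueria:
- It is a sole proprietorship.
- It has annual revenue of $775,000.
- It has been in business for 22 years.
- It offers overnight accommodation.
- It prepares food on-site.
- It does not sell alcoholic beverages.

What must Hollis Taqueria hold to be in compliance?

[R1] is a sole proprietorship; prepares food on-site → Annual Registration required.
[R2] is a sole proprietorship → Commercial Registration required.
[R3] years in business 22 > 19; is a sole proprietorship (not: is a registered nonprofit); revenue $775,000 ≥ $700,000 → Compliance Certificate not required.
[R4] does not sell alcoholic beverages → Municipal Certificate not required.
[R5] revenue $775,000 ≤ $1,250,000; prepares food on-site → Annual Permit required.
[R6] is a sole proprietorship; prepares food on-site → exempt from Operating Registration.
[R7] revenue $775,000 ≥ $150,000; years in business 22 ≥ 20 → Operating Registration required.
[R8] does not sell alcoholic beverages → Compliance Permit not required.
[R9] revenue $775,000 ≥ $750,000; years in business 22 ≥ 19 → Standard Registration not required.
[R10] is a sole proprietorship → Sole Proprietor License required.

Annual Permit, Annual Registration, Commercial Registration, Sole Proprietor License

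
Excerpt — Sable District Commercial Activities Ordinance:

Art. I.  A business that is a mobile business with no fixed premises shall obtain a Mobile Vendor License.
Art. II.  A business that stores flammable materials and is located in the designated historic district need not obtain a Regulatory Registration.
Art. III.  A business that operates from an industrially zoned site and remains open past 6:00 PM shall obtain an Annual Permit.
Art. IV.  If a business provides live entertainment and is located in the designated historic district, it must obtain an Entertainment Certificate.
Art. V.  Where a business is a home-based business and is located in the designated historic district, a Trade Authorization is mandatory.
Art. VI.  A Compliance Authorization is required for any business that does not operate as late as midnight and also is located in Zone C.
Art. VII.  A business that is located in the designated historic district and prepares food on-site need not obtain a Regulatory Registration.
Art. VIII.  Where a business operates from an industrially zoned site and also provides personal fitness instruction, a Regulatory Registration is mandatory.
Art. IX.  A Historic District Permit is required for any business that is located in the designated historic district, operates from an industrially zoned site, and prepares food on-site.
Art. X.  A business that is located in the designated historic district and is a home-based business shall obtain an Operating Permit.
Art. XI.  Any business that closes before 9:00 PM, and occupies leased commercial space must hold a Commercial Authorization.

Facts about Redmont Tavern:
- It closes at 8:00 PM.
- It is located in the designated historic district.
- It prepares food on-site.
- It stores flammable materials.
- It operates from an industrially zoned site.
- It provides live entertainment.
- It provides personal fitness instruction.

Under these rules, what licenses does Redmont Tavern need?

Annual Permit, Entertainment Certificate, Historic District Permit

Art. I. operates from an industrially zoned site (not: is a mobile business with no fixed premises) → Mobile Vendor License not required.
Art. II. stores flammable materials; is located in the designated historic district → exempt from Regulatory Registration.
Art. III. operates from an industrially zoned site; closes 8:00 PM, after 6:00 PM → Annual Permit required.
Art. IV. provides live entertainment; is located in the designated historic district → Entertainment Certificate required.
Art. V. operates from an industrially zoned site (not: is a home-based business); is located in the designated historic district → Trade Authorization not required.
Art. VI. closes 8:00 PM, at/before midnight; is located in the designated historic district (not: is located in Zone C) → Compliance Authorization not required.
Art. VII. is located in the designated historic district; prepares food on-site → exempt from Regulatory Registration.
Art. VIII. operates from an industrially zoned site; provides personal fitness instruction → Regulatory Registration required.
Art. IX. is located in the designated historic district; operates from an industrially zoned site; prepares food on-site → Historic District Permit required.
Art. X. is located in the designated historic district; operates from an industrially zoned site (not: is a home-based business) → Operating Permit not required.
Art. XI. closes 8:00 PM, at/before 9:00 PM; operates from an industrially zoned site (not: occupies leased commercial space) → Commercial Authorization not required.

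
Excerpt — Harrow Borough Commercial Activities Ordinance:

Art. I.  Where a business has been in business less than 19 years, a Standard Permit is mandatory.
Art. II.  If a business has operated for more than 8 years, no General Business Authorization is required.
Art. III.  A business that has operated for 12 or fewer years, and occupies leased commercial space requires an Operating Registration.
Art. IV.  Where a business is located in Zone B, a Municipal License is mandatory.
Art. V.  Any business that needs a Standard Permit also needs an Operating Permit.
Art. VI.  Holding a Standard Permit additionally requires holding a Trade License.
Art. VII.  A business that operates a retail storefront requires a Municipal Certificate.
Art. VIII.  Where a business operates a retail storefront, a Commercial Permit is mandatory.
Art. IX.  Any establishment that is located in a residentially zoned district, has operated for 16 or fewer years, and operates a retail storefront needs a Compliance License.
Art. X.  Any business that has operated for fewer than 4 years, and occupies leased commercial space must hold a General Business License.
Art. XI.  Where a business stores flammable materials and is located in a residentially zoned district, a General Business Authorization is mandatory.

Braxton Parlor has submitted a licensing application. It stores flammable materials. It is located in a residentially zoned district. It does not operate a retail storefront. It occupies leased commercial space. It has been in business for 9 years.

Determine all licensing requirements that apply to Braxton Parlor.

Operating Permit, Operating Registration, Standard Permit, Trade License

Art. I. years in business 9 < 19 → Standard Permit required.
Art. II. years in business 9 > 8 → exempt from General Business Authorization.
Art. III. years in business 9 ≤ 12; occupies leased commercial space → Operating Registration required.
Art. IV. is located in a residentially zoned district (not: is located in Zone B) → Municipal License not required.
Art. V. Standard Permit is required → Operating Permit also required.
Art. VI. Standard Permit is required → Trade License also required.
Art. VII. does not operate a retail storefront → Municipal Certificate not required.
Art. VIII. does not operate a retail storefront → Commercial Permit not required.
Art. IX. is located in a residentially zoned district; years in business 9 ≤ 16; does not operate a retail storefront → Compliance License not required.
Art. X. years in business 9 ≥ 4; occupies leased commercial space → General Business License not required.
Art. XI. stores flammable materials; is located in a residentially zoned district → General Business Authorization required.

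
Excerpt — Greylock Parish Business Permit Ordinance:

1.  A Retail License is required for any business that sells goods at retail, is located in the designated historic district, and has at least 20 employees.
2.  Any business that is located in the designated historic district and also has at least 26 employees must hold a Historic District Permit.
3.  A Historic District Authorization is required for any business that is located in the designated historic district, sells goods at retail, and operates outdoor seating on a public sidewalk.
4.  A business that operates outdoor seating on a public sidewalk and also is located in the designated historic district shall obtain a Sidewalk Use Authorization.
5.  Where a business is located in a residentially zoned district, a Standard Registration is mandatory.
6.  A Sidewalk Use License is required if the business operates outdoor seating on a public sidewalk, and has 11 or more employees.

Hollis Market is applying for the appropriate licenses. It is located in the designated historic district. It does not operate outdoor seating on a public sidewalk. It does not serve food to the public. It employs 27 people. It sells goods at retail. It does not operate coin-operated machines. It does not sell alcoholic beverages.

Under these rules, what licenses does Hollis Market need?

1. sells goods at retail; is located in the designated historic district; employees 27 ≥ 20 → Retail License required.
2. is located in the designated historic district; employees 27 ≥ 26 → Historic District Permit required.
3. is located in the designated historic district; sells goods at retail; does not operate outdoor seating on a public sidewalk → Historic District Authorization not required.
4. does not operate outdoor seating on a public sidewalk; is located in the designated historic district → Sidewalk Use Authorization not required.
5. is located in the designated historic district (not: is located in a residentially zoned district) → Standard Registration not required.
6. does not operate outdoor seating on a public sidewalk; employees 27 ≥ 11 → Sidewalk Use License not required.

Historic District Permit, Retail License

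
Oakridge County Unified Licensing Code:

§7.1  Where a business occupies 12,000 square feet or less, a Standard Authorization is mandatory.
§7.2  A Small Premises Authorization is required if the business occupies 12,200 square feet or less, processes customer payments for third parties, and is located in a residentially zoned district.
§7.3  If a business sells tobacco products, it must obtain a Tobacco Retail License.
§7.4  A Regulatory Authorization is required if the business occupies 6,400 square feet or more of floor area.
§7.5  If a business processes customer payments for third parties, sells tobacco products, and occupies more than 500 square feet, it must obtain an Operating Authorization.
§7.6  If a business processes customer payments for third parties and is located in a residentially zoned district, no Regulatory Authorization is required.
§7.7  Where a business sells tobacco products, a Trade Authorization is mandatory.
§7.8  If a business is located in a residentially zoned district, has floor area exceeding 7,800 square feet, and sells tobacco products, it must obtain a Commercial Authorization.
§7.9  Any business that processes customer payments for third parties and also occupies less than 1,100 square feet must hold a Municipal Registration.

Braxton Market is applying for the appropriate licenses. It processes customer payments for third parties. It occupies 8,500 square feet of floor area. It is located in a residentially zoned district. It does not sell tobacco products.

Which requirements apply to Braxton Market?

Small Premises Authorization, Standard Authorization

§7.1 floor area 8,500 square feet ≤ 12,000 square feet → Standard Authorization required.
§7.2 floor area 8,500 square feet ≤ 12,200 square feet; processes customer payments for third parties; is located in a residentially zoned district → Small Premises Authorization required.
§7.3 does not sell tobacco products → Tobacco Retail License not required.
§7.4 floor area 8,500 square feet ≥ 6,400 square feet → Regulatory Authorization required.
§7.5 processes customer payments for third parties; does not sell tobacco products; floor area 8,500 square feet > 500 square feet → Operating Authorization not required.
§7.6 processes customer payments for third parties; is located in a residentially zoned district → exempt from Regulatory Authorization.
§7.7 does not sell tobacco products → Trade Authorization not required.
§7.8 is located in a residentially zoned district; floor area 8,500 square feet > 7,800 square feet; does not sell tobacco products → Commercial Authorization not required.
§7.9 processes customer payments for third parties; floor area 8,500 square feet ≥ 1,100 square feet → Municipal Registration not required.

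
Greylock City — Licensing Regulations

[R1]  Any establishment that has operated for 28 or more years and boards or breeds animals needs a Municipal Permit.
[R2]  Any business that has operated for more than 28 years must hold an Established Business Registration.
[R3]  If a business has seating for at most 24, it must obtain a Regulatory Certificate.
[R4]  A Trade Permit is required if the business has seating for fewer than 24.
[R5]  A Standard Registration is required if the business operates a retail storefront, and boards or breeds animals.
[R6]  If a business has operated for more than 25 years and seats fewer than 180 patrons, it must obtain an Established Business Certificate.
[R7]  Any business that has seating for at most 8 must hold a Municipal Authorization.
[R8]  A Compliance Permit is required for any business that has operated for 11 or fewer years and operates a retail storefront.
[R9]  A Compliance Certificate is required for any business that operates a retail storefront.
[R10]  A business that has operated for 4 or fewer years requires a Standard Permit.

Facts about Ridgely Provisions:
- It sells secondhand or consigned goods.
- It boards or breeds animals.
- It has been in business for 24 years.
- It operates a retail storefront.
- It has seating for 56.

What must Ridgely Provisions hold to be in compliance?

[R1] years in business 24 < 28; boards or breeds animals → Municipal Permit not required.
[R2] years in business 24 ≤ 28 → Established Business Registration not required.
[R3] seating 56 > 24 → Regulatory Certificate not required.
[R4] seating 56 ≥ 24 → Trade Permit not required.
[R5] operates a retail storefront; boards or breeds animals → Standard Registration required.
[R6] years in business 24 ≤ 25; seating 56 < 180 → Established Business Certificate not required.
[R7] seating 56 > 8 → Municipal Authorization not required.
[R8] years in business 24 > 11; operates a retail storefront → Compliance Permit not required.
[R9] operates a retail storefront → Compliance Certificate required.
[R10] years in business 24 > 4 → Standard Permit not required.

Compliance Certificate, Standard Registration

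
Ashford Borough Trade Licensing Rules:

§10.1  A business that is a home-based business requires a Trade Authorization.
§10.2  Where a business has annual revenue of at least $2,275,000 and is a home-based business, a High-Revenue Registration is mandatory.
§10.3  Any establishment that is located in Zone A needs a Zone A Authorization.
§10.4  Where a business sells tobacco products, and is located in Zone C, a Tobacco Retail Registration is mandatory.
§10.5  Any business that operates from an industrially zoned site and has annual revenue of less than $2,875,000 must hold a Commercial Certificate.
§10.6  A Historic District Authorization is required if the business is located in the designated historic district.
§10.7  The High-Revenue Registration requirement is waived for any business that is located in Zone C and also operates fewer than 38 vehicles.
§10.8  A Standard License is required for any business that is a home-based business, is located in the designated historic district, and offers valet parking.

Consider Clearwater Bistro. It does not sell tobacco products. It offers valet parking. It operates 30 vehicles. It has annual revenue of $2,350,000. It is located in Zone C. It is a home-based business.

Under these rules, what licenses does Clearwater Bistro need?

Trade Authorization

§10.1 is a home-based business → Trade Authorization required.
§10.2 revenue $2,350,000 ≥ $2,275,000; is a home-based business → High-Revenue Registration required.
§10.3 is located in Zone C (not: is located in Zone A) → Zone A Authorization not required.
§10.4 does not sell tobacco products; is located in Zone C → Tobacco Retail Registration not required.
§10.5 is a home-based business (not: operates from an industrially zoned site); revenue $2,350,000 < $2,875,000 → Commercial Certificate not required.
§10.6 is located in Zone C (not: is located in the designated historic district) → Historic District Authorization not required.
§10.7 is located in Zone C; vehicles 30 < 38 → exempt from High-Revenue Registration.
§10.8 is a home-based business; is located in Zone C (not: is located in the designated historic district); offers valet parking → Standard License not required.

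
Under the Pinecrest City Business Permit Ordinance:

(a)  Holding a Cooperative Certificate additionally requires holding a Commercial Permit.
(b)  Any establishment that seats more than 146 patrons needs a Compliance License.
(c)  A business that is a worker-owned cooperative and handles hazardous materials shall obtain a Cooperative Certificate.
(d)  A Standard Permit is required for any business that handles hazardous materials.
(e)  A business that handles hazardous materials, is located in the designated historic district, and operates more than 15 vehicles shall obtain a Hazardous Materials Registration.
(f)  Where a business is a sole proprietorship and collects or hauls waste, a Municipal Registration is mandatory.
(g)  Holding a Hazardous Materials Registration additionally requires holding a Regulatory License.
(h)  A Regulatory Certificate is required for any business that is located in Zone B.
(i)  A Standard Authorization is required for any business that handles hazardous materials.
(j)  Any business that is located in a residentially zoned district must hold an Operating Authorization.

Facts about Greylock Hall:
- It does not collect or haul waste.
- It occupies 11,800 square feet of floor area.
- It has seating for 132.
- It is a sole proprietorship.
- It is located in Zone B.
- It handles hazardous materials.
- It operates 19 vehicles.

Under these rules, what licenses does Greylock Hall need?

Regulatory Certificate, Standard Authorization, Standard Permit

(a) Cooperative Certificate is not required → no effect.
(b) seating 132 ≤ 146 → Compliance License not required.
(c) is a sole proprietorship (not: is a worker-owned cooperative); handles hazardous materials → Cooperative Certificate not required.
(d) handles hazardous materials → Standard Permit required.
(e) handles hazardous materials; is located in Zone B (not: is located in the designated historic district); vehicles 19 > 15 → Hazardous Materials Registration not required.
(f) is a sole proprietorship; does not collect or haul waste → Municipal Registration not required.
(g) Hazardous Materials Registration is not required → no effect.
(h) is located in Zone B → Regulatory Certificate required.
(i) handles hazardous materials → Standard Authorization required.
(j) is located in Zone B (not: is located in a residentially zoned district) → Operating Authorization not required.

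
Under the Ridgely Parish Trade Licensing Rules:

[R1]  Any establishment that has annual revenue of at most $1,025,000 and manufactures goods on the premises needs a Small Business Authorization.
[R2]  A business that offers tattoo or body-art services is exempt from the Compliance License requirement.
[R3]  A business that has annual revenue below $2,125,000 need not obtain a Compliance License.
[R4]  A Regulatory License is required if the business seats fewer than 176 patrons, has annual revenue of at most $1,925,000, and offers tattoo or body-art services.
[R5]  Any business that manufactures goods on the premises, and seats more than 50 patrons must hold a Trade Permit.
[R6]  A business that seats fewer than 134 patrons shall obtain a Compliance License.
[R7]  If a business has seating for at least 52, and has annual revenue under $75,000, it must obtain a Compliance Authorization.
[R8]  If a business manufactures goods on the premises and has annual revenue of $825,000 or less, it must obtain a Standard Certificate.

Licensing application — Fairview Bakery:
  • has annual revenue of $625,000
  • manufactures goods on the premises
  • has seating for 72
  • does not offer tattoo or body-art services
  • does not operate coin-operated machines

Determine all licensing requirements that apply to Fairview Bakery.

[R1] revenue $625,000 ≤ $1,025,000; manufactures goods on the premises → Small Business Authorization required.
[R2] does not offer tattoo or body-art services → Compliance License exemption does not apply.
[R3] revenue $625,000 < $2,125,000 → exempt from Compliance License.
[R4] seating 72 < 176; revenue $625,000 ≤ $1,925,000; does not offer tattoo or body-art services → Regulatory License not required.
[R5] manufactures goods on the premises; seating 72 > 50 → Trade Permit required.
[R6] seating 72 < 134 → Compliance License required.
[R7] seating 72 ≥ 52; revenue $625,000 ≥ $75,000 → Compliance Authorization not required.
[R8] manufactures goods on the premises; revenue $625,000 ≤ $825,000 → Standard Certificate required.

Small Business Authorization, Standard Certificate, Trade Permit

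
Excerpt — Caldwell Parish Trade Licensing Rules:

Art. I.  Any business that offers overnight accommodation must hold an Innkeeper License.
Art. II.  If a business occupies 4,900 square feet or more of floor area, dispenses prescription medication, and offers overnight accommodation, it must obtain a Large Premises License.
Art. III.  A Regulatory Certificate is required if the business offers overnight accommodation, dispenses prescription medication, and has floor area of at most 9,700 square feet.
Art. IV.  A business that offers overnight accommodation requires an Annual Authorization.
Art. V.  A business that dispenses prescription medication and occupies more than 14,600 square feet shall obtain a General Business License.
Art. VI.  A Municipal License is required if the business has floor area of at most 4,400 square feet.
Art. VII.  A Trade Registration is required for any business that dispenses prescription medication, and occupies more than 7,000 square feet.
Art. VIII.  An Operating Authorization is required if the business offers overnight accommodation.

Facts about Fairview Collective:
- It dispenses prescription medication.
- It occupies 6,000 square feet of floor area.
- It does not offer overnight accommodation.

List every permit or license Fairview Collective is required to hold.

Art. I. does not offer overnight accommodation → Innkeeper License not required.
Art. II. floor area 6,000 square feet ≥ 4,900 square feet; dispenses prescription medication; does not offer overnight accommodation → Large Premises License not required.
Art. III. does not offer overnight accommodation; dispenses prescription medication; floor area 6,000 square feet ≤ 9,700 square feet → Regulatory Certificate not required.
Art. IV. does not offer overnight accommodation → Annual Authorization not required.
Art. V. dispenses prescription medication; floor area 6,000 square feet ≤ 14,600 square feet → General Business License not required.
Art. VI. floor area 6,000 square feet > 4,400 square feet → Municipal License not required.
Art. VII. dispenses prescription medication; floor area 6,000 square feet ≤ 7,000 square feet → Trade Registration not required.
Art. VIII. does not offer overnight accommodation → Operating Authorization not required.

None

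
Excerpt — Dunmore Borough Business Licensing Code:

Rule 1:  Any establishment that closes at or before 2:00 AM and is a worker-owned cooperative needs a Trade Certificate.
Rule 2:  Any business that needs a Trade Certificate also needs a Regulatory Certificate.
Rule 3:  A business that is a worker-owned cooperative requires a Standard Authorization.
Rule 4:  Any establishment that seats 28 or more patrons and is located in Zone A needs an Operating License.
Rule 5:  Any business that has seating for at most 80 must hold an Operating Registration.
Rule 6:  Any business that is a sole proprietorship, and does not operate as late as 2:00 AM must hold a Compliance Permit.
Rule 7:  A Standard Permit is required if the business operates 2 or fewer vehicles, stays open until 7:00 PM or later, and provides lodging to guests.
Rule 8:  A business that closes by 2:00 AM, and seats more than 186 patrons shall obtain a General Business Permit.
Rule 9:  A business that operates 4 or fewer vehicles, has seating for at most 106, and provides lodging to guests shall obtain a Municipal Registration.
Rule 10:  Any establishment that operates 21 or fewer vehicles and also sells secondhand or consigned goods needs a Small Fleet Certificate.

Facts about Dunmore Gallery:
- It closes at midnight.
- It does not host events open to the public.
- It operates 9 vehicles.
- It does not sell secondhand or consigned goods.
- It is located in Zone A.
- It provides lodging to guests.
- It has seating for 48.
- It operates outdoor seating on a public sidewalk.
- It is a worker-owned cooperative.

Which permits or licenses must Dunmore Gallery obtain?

Operating License, Operating Registration, Regulatory Certificate, Standard Authorization, Trade Certificate

Rule 1: closes midnight, at/before 2:00 AM; is a worker-owned cooperative → Trade Certificate required.
Rule 2: Trade Certificate is required → Regulatory Certificate also required.
Rule 3: is a worker-owned cooperative → Standard Authorization required.
Rule 4: seating 48 ≥ 28; is located in Zone A → Operating License required.
Rule 5: seating 48 ≤ 80 → Operating Registration required.
Rule 6: is a worker-owned cooperative (not: is a sole proprietorship); closes midnight, at/before 2:00 AM → Compliance Permit not required.
Rule 7: vehicles 9 > 2; closes midnight, after 7:00 PM; provides lodging to guests → Standard Permit not required.
Rule 8: closes midnight, at/before 2:00 AM; seating 48 ≤ 186 → General Business Permit not required.
Rule 9: vehicles 9 > 4; seating 48 ≤ 106; provides lodging to guests → Municipal Registration not required.
Rule 10: vehicles 9 ≤ 21; does not sell secondhand or consigned goods → Small Fleet Certificate not required.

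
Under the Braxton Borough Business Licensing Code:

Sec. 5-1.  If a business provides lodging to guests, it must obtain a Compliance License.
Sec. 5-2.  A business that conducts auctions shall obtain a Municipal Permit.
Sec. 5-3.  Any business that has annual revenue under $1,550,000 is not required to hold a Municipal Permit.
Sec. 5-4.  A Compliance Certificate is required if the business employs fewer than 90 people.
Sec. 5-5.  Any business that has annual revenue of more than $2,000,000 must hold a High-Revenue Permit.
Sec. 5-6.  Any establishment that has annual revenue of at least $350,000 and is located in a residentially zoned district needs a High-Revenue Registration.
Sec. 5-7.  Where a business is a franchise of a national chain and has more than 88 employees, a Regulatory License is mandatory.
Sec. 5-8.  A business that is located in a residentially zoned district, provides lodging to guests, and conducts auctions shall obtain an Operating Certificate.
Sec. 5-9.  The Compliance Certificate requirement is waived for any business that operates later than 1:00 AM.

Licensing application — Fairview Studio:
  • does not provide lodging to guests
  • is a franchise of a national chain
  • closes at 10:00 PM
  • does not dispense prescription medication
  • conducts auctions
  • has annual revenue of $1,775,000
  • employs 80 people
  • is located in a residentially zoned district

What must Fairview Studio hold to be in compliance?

Compliance Certificate, High-Revenue Registration, Municipal Permit

Sec. 5-1. does not provide lodging to guests → Compliance License not required.
Sec. 5-2. conducts auctions → Municipal Permit required.
Sec. 5-3. revenue $1,775,000 ≥ $1,550,000 → Municipal Permit exemption does not apply.
Sec. 5-4. employees 80 < 90 → Compliance Certificate required.
Sec. 5-5. revenue $1,775,000 ≤ $2,000,000 → High-Revenue Permit not required.
Sec. 5-6. revenue $1,775,000 ≥ $350,000; is located in a residentially zoned district → High-Revenue Registration required.
Sec. 5-7. is a franchise of a national chain; employees 80 ≤ 88 → Regulatory License not required.
Sec. 5-8. is located in a residentially zoned district; does not provide lodging to guests; conducts auctions → Operating Certificate not required.
Sec. 5-9. closes 10:00 PM, at/before 1:00 AM → Compliance Certificate exemption does not apply.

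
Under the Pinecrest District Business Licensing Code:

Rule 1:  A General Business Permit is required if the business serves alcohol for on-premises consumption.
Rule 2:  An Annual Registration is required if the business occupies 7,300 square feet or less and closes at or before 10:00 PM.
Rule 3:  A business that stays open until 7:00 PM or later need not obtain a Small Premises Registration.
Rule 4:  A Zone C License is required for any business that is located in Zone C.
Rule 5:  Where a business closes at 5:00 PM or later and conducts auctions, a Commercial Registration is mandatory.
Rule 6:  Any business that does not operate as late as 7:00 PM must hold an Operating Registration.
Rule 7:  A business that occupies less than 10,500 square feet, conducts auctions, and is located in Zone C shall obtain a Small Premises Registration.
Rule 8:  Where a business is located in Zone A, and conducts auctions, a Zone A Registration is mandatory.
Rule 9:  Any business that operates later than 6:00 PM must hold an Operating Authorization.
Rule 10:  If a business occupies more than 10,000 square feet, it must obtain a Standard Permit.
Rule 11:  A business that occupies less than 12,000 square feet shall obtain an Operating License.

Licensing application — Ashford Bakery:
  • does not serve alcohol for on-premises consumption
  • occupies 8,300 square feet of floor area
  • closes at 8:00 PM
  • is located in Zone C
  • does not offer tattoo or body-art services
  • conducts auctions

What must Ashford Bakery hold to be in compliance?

Commercial Registration, Operating Authorization, Operating License, Zone C License

Rule 1: does not serve alcohol for on-premises consumption → General Business Permit not required.
Rule 2: floor area 8,300 square feet > 7,300 square feet; closes 8:00 PM, at/before 10:00 PM → Annual Registration not required.
Rule 3: closes 8:00 PM, after 7:00 PM → exempt from Small Premises Registration.
Rule 4: is located in Zone C → Zone C License required.
Rule 5: closes 8:00 PM, after 5:00 PM; conducts auctions → Commercial Registration required.
Rule 6: closes 8:00 PM, after 7:00 PM → Operating Registration not required.
Rule 7: floor area 8,300 square feet < 10,500 square feet; conducts auctions; is located in Zone C → Small Premises Registration required.
Rule 8: is located in Zone C (not: is located in Zone A); conducts auctions → Zone A Registration not required.
Rule 9: closes 8:00 PM, after 6:00 PM → Operating Authorization required.
Rule 10: floor area 8,300 square feet ≤ 10,000 square feet → Standard Permit not required.
Rule 11: floor area 8,300 square feet < 12,000 square feet → Operating License required.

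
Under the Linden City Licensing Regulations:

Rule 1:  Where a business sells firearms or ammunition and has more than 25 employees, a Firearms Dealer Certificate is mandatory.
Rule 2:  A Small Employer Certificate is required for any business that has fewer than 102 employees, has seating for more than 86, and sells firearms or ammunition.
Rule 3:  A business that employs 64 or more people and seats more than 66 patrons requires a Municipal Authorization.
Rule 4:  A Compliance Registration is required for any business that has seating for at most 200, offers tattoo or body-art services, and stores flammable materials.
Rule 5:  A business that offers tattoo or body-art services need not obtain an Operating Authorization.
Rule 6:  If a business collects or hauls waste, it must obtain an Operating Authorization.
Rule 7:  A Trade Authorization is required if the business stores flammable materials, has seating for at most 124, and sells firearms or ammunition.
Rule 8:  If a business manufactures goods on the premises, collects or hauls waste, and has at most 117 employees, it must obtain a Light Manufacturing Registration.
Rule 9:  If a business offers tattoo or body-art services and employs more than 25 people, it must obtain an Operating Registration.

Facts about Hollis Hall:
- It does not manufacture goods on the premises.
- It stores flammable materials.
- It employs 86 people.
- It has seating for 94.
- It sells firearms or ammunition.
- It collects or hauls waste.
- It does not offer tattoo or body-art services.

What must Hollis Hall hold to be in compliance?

Rule 1: sells firearms or ammunition; employees 86 > 25 → Firearms Dealer Certificate required.
Rule 2: employees 86 < 102; seating 94 > 86; sells firearms or ammunition → Small Employer Certificate required.
Rule 3: employees 86 ≥ 64; seating 94 > 66 → Municipal Authorization required.
Rule 4: seating 94 ≤ 200; does not offer tattoo or body-art services; stores flammable materials → Compliance Registration not required.
Rule 5: does not offer tattoo or body-art services → Operating Authorization exemption does not apply.
Rule 6: collects or hauls waste → Operating Authorization required.
Rule 7: stores flammable materials; seating 94 ≤ 124; sells firearms or ammunition → Trade Authorization required.
Rule 8: does not manufacture goods on the premises; collects or hauls waste; employees 86 ≤ 117 → Light Manufacturing Registration not required.
Rule 9: does not offer tattoo or body-art services; employees 86 > 25 → Operating Registration not required.

Firearms Dealer Certificate, Municipal Authorization, Operating Authorization, Small Employer Certificate, Trade Authorization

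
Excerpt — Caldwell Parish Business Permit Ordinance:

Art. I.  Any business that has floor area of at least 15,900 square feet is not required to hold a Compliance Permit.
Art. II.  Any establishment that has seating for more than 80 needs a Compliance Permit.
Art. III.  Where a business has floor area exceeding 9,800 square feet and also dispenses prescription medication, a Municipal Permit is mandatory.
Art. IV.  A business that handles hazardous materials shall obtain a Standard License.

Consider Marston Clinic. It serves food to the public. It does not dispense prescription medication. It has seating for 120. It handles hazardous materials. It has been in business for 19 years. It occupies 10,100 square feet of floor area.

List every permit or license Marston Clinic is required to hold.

Compliance Permit, Standard License

Art. I. floor area 10,100 square feet < 15,900 square feet → Compliance Permit exemption does not apply.
Art. II. seating 120 > 80 → Compliance Permit required.
Art. III. floor area 10,100 square feet > 9,800 square feet; does not dispense prescription medication → Municipal Permit not required.
Art. IV. handles hazardous materials → Standard License required.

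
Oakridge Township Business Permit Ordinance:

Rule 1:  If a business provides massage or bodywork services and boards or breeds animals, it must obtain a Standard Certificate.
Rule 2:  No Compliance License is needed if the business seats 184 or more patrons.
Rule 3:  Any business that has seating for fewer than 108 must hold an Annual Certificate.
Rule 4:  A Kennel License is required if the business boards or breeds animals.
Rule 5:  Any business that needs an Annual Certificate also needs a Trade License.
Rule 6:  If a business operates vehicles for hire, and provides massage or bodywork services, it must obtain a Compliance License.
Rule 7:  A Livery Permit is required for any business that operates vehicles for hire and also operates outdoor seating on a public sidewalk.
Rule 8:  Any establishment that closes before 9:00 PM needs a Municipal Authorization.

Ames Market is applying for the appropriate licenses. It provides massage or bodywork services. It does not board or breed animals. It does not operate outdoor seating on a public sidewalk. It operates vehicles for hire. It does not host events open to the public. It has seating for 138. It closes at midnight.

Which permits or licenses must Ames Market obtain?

Compliance License

Rule 1: provides massage or bodywork services; does not board or breed animals → Standard Certificate not required.
Rule 2: seating 138 < 184 → Compliance License exemption does not apply.
Rule 3: seating 138 ≥ 108 → Annual Certificate not required.
Rule 4: does not board or breed animals → Kennel License not required.
Rule 5: Annual Certificate is not required → no effect.
Rule 6: operates vehicles for hire; provides massage or bodywork services → Compliance License required.
Rule 7: operates vehicles for hire; does not operate outdoor seating on a public sidewalk → Livery Permit not required.
Rule 8: closes midnight, after 9:00 PM → Municipal Authorization not required.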